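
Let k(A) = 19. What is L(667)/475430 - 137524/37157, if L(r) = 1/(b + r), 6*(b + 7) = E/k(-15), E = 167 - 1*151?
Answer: -2460232850903011/664719409846280 ≈ -3.7012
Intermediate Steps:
E = 16 (E = 167 - 151 = 16)
b = -391/57 (b = -7 + (16/19)/6 = -7 + (16*(1/19))/6 = -7 + (⅙)*(16/19) = -7 + 8/57 = -391/57 ≈ -6.8596)
L(r) = 1/(-391/57 + r)
L(667)/475430 - 137524/37157 = (57/(-391 + 57*667))/475430 - 137524/37157 = (57/(-391 + 38019))*(1/475430) - 137524*1/37157 = (57/37628)*(1/475430) - 137524/37157 = 57/17889480040 - 137524/37157 = -2460232850903011/664719409846280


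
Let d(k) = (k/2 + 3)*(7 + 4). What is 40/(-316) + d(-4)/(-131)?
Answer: -2179/10349 ≈ -0.21055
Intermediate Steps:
d(k) = 33 + 11*k/2 (d(k) = (k*(1/2) + 3)*11 = (k/2 + 3)*11 = (3 + k/2)*11 = 33 + 11*k/2)
40/(-316) + d(-4)/(-131) = 40/(-316) + (33 + (11/2)*(-4))/(-131) = 40*(-1/316) + (33 - 22)*(-1/131) = -10/79 + 11*(-1/131) = -10/79 - 11/131 = -2179/10349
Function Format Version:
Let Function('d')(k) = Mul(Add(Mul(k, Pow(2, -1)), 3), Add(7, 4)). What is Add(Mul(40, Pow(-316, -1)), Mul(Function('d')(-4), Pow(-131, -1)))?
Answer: Rational(-2179, 10349) ≈ -0.21055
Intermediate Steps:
Function('d')(k) = Add(33, Mul(Rational(11, 2), k)) (Function('d')(k) = Mul(Add(Mul(k, Rational(1, 2)), 3), 11) = Mul(Add(Mul(Rational(1, 2), k), 3), 11) = Mul(Add(3, Mul(Rational(1, 2), k)), 11) = Add(33, Mul(Rational(11, 2), k)))
Add(Mul(40, Pow(-316, -1)), Mul(Function('d')(-4), Pow(-131, -1))) = Add(Mul(40, Pow(-316, -1)), Mul(Add(33, Mul(Rational(11, 2), -4)), Pow(-131, -1))) = Add(Mul(40, Rational(-1, 316)), Mul(Add(33, -22), Rational(-1, 131))) = Add(Rational(-10, 79), Mul(11, Rational(-1, 131))) = Add(Rational(-10, 79), Rational(-11, 131)) = Rational(-2179, 10349)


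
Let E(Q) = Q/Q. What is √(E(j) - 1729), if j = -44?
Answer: 24*I*√3 ≈ 41.569*I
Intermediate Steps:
E(Q) = 1
√(E(j) - 1729) = √(1 - 1729) = √(-1728) = 24*I*√3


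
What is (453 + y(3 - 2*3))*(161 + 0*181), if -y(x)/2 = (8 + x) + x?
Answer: 72289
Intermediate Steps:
y(x) = -16 - 4*x (y(x) = -2*((8 + x) + x) = -2*(8 + 2*x) = -16 - 4*x)
(453 + y(3 - 2*3))*(161 + 0*181) = (453 + (-16 - 4*(3 - 2*3)))*(161 + 0*181) = (453 + (-16 - 4*(3 - 6)))*(161 + 0) = (453 + (-16 - 4*(-3)))*161 = (453 + (-16 + 12))*161 = (453 - 4)*161 = 449*161 = 72289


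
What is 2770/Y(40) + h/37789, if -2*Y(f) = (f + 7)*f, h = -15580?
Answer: -11932073/3552166 ≈ -3.3591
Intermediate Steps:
Y(f) = -f*(7 + f)/2 (Y(f) = -(f + 7)*f/2 = -(7 + f)*f/2 = -f*(7 + f)/2)
2770/Y(40) + h/37789 = 2770/((-1/2*40*(7 + 40))) - 15580/37789 = 2770/((-1/2*40*47)) - 15580*1/37789 = 2770/(-940) - 15580/37789 = 2770*(-1/940) - 15580/37789 = -277/94 - 15580/37789 = -11932073/3552166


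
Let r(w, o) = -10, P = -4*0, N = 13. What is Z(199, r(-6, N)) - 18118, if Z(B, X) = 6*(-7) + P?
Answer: -18160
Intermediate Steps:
P = 0
Z(B, X) = -42 (Z(B, X) = 6*(-7) + 0 = -42 + 0 = -42)
Z(199, r(-6, N)) - 18118 = -42 - 18118 = -18160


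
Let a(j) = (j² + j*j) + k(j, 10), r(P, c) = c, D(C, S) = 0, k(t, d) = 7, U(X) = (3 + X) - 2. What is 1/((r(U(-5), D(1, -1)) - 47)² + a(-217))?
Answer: 1/96394 ≈ 1.0374e-5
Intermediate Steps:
U(X) = 1 + X
a(j) = 7 + 2*j² (a(j) = (j² + j*j) + 7 = (j² + j²) + 7 = 2*j² + 7 = 7 + 2*j²)
1/((r(U(-5), D(1, -1)) - 47)² + a(-217)) = 1/((0 - 47)² + (7 + 2*(-217)²)) = 1/((-47)² + (7 + 2*47089)) = 1/(2209 + (7 + 94178)) = 1/(2209 + 94185) = 1/96394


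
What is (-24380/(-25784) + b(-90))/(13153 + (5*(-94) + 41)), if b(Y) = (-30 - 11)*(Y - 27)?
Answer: 30927557/82018904 ≈ 0.37708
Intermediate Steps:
b(Y) = 1107 - 41*Y (b(Y) = -41*(-27 + Y) = 1107 - 41*Y)
(-24380/(-25784) + b(-90))/(13153 + (5*(-94) + 41)) = (-24380/(-25784) + (1107 - 41*(-90)))/(13153 + (5*(-94) + 41)) = (-24380*(-1/25784) + (1107 + 3690))/(13153 + (-470 + 41)) = (6095/6446 + 4797)/(13153 - 429) = (30927557/6446)/12724 = (30927557/6446)*(1/12724) = 30927557/82018904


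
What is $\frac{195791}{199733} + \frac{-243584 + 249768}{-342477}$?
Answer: $\frac{65818765435}{68403958641} \approx 0.96221$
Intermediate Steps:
$\frac{195791}{199733} + \frac{-243584 + 249768}{-342477} = 195791 \cdot \frac{1}{199733} + 6184 \left(- \frac{1}{342477}\right) = \frac{195791}{199733} - \frac{6184}{342477} = \frac{65818765435}{68403958641}$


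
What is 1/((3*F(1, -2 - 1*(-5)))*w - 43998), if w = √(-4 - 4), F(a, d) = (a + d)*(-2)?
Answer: I/(6*(-7333*I + 8*√2)) ≈ -2.2728e-5 + 3.5066e-8*I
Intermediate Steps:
F(a, d) = -2*a - 2*d
w = 2*I*√2 (w = √(-8) = 2*I*√2 ≈ 2.8284*I)
1/((3*F(1, -2 - 1*(-5)))*w - 43998) = 1/((3*(-2*1 - 2*(-2 - 1*(-5))))*(2*I*√2) - 43998) = 1/((3*(-2 - 2*(-2 + 5)))*(2*I*√2) - 43998) = 1/((3*(-2 - 2*3))*(2*I*√2) - 43998) = 1/((3*(-2 - 6))*(2*I*√2) - 43998) = 1/((3*(-8))*(2*I*√2) - 43998) = 1/(-48*I*√2 - 43998) = 1/(-43998 - 48*I*√2)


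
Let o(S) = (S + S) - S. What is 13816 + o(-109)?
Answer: 13707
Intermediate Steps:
o(S) = S (o(S) = 2*S - S = S)
13816 + o(-109) = 13816 - 109 = 13707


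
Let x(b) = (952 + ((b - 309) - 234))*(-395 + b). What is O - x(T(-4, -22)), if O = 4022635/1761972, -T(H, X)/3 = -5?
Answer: 283892951275/1761972 ≈ 1.6112e+5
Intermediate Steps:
T(H, X) = 15 (T(H, X) = -3*(-5) = 15)
x(b) = (-395 + b)*(409 + b) (x(b) = (952 + ((-309 + b) - 234))*(-395 + b) = (952 + (-543 + b))*(-395 + b) = (409 + b)*(-395 + b) = (-395 + b)*(409 + b))
O = 4022635/1761972 (O = 4022635*(1/1761972) = 4022635/1761972 ≈ 2.2830)
O - x(T(-4, -22)) = 4022635/1761972 - (-161555 + 15**2 + 14*15) = 4022635/1761972 - (-161555 + 225 + 210) = 4022635/1761972 - 1*(-161120) = 4022635/1761972 + 161120 = 283892951275/1761972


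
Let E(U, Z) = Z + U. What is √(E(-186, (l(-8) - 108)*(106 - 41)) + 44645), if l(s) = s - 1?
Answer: √36854 ≈ 191.97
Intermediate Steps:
l(s) = -1 + s
E(U, Z) = U + Z
√(E(-186, (l(-8) - 108)*(106 - 41)) + 44645) = √((-186 + ((-1 - 8) - 108)*(106 - 41)) + 44645) = √((-186 + (-9 - 108)*65) + 44645) = √((-186 - 117*65) + 44645) = √((-186 - 7605) + 44645) = √(-7791 + 44645) = √36854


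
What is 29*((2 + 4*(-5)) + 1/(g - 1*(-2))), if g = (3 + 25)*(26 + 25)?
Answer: -746431/1430 ≈ -521.98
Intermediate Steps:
g = 1428 (g = 28*51 = 1428)
29*((2 + 4*(-5)) + 1/(g - 1*(-2))) = 29*((2 + 4*(-5)) + 1/(1428 - 1*(-2))) = 29*((2 - 20) + 1/(1428 + 2)) = 29*(-18 + 1/1430) = 29*(-25739/1430) = -746431/1430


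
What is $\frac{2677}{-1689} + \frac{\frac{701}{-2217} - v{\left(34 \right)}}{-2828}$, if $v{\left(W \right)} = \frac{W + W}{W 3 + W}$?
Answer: $- \frac{1598177753}{1008522168} \approx -1.5847$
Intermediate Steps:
$v{\left(W \right)} = \frac{1}{2}$ ($v{\left(W \right)} = \frac{2 W}{3 W + W} = \frac{2 W}{4 W} = 2 W \frac{1}{4 W} = \frac{1}{2}$)
$\frac{2677}{-1689} + \frac{\frac{701}{-2217} - v{\left(34 \right)}}{-2828} = \frac{2677}{-1689} + \frac{\frac{701}{-2217} - \frac{1}{2}}{-2828} = 2677 \left(- \frac{1}{1689}\right) + \left(701 \left(- \frac{1}{2217}\right) - \frac{1}{2}\right) \left(- \frac{1}{2828}\right) = - \frac{2677}{1689} + \left(- \frac{701}{2217} - \frac{1}{2}\right) \left(- \frac{1}{2828}\right) = - \frac{2677}{1689} - - \frac{517}{1791336} = - \frac{2677}{1689} + \frac{517}{1791336} = - \frac{1598177753}{1008522168}$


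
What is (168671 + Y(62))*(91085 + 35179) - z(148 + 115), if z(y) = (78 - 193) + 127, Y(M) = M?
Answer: 21304903500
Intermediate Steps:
z(y) = 12 (z(y) = -115 + 127 = 12)
(168671 + Y(62))*(91085 + 35179) - z(148 + 115) = (168671 + 62)*(91085 + 35179) - 1*12 = 168733*126264 - 12 = 21304903512 - 12 = 21304903500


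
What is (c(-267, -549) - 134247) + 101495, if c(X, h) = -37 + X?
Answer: -33056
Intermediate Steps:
(c(-267, -549) - 134247) + 101495 = ((-37 - 267) - 134247) + 101495 = (-304 - 134247) + 101495 = -134551 + 101495 = -33056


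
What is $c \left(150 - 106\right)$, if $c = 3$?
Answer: $132$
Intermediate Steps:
$c \left(150 - 106\right) = 3 \left(150 - 106\right) = 3 \cdot 44 = 132$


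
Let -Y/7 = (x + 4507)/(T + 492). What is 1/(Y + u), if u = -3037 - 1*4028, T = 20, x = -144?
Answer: -512/3647821 ≈ -0.00014036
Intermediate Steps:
u = -7065 (u = -3037 - 4028 = -7065)
Y = -30541/512 (Y = -7*(-144 + 4507)/(20 + 492) = -30541/512 ≈ -59.650)
1/(Y + u) = 1/(-30541/512 - 7065) = 1/(-3647821/512) = -512/3647821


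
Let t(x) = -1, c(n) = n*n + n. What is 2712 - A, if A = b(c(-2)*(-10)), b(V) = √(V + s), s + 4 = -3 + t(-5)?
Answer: 2712 - 2*I*√7 ≈ 2712.0 - 5.2915*I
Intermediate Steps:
c(n) = n + n² (c(n) = n² + n = n + n²)
s = -8 (s = -4 + (-3 - 1) = -4 - 4 = -8)
b(V) = √(-8 + V) (b(V) = √(V - 8) = √(-8 + V))
A = 2*I*√7 (A = √(-8 - 2*(1 - 2)*(-10)) = √(-8 - 2*(-1)*(-10)) = √(-8 + 2*(-10)) = √(-8 - 20) = √(-28) = 2*I*√7 ≈ 5.2915*I)
2712 - A = 2712 - 2*I*√7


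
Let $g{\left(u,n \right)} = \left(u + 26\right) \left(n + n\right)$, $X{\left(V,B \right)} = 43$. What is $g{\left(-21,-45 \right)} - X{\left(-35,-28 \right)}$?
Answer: $-493$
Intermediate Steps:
$g{\left(u,n \right)} = 2 n \left(26 + u\right)$ ($g{\left(u,n \right)} = \left(26 + u\right) 2 n = 2 n \left(26 + u\right)$)
$g{\left(-21,-45 \right)} - X{\left(-35,-28 \right)} = 2 \left(-45\right) \left(26 - 21\right) - 43 = 2 \left(-45\right) 5 - 43 = -450 - 43 = -493$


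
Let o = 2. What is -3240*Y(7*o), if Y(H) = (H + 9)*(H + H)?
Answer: -2086560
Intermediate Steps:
Y(H) = 2*H*(9 + H) (Y(H) = (9 + H)*(2*H) = 2*H*(9 + H))
-3240*Y(7*o) = -6480*7*2*(9 + 7*2) = -6480*14*(9 + 14) = -6480*14*23 = -3240*644 = -2086560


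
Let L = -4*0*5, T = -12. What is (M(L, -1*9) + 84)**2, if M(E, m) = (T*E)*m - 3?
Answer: 6561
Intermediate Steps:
L = 0 (L = 0*5 = 0)
M(E, m) = -3 - 12*E*m (M(E, m) = (-12*E)*m - 3 = -12*E*m - 3 = -3 - 12*E*m)
(M(L, -1*9) + 84)**2 = ((-3 - 12*0*(-1*9)) + 84)**2 = ((-3 - 12*0*(-9)) + 84)**2 = ((-3 + 0) + 84)**2 = (-3 + 84)**2 = 81**2 = 6561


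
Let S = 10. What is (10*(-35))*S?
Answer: -3500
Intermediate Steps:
(10*(-35))*S = (10*(-35))*10 = -350*10 = -3500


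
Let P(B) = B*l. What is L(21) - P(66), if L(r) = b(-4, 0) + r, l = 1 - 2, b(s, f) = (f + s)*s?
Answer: 103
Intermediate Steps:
b(s, f) = s*(f + s)
l = -1
P(B) = -B (P(B) = B*(-1) = -B)
L(r) = 16 + r (L(r) = -4*(0 - 4) + r = -4*(-4) + r = 16 + r)
L(21) - P(66) = (16 + 21) - (-1)*66 = 37 - 1*(-66) = 37 + 66 = 103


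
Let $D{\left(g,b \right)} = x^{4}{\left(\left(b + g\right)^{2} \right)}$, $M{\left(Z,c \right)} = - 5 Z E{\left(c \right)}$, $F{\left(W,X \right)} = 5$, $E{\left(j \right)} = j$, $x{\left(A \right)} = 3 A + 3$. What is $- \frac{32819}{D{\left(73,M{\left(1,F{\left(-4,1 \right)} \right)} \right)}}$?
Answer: $- \frac{32819}{2286487006700625} \approx -1.4353 \cdot 10^{-11}$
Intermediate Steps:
$x{\left(A \right)} = 3 + 3 A$
$M{\left(Z,c \right)} = - 5 Z c$
$D{\left(g,b \right)} = \left(3 + 3 \left(b + g\right)^{2}\right)^{4}$
$- \frac{32819}{D{\left(73,M{\left(1,F{\left(-4,1 \right)} \right)} \right)}} = - \frac{32819}{81 \left(1 + \left(\left(-5\right) 1 \cdot 5 + 73\right)^{2}\right)^{4}} = - \frac{32819}{81 \left(1 + \left(-25 + 73\right)^{2}\right)^{4}} = - \frac{32819}{81 \left(1 + 48^{2}\right)^{4}} = - \frac{32819}{81 \left(1 + 2304\right)^{4}} = - \frac{32819}{81 \cdot 2305^{4}} = - \frac{32819}{81 \cdot 28228234650625} = - \frac{32819}{2286487006700625}$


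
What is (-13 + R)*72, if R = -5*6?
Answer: -3096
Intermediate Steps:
R = -30
(-13 + R)*72 = (-13 - 30)*72 = -43*72 = -3096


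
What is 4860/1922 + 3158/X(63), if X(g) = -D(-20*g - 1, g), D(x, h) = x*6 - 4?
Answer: 10714969/3637385 ≈ 2.9458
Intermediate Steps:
D(x, h) = -4 + 6*x (D(x, h) = 6*x - 4 = -4 + 6*x)
X(g) = 10 + 120*g (X(g) = -(-4 + 6*(-20*g - 1)) = -(-4 + 6*(-1 - 20*g)) = -(-4 + (-6 - 120*g)) = -(-10 - 120*g) = 10 + 120*g)
4860/1922 + 3158/X(63) = 4860/1922 + 3158/(10 + 120*63) = 4860*(1/1922) + 3158/(10 + 7560) = 2430/961 + 3158/7570 = 2430/961 + 3158*(1/7570) = 2430/961 + 1579/3785 = 10714969/3637385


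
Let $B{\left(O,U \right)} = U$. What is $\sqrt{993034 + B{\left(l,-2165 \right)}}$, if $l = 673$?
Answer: $11 \sqrt{8189} \approx 995.42$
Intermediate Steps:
$\sqrt{993034 + B{\left(l,-2165 \right)}} = \sqrt{993034 - 2165} = \sqrt{990869} = 11 \sqrt{8189}$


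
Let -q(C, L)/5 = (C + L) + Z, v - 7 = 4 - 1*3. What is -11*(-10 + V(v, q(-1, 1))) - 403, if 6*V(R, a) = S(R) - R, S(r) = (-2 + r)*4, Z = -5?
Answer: -967/3 ≈ -322.33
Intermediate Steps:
S(r) = -8 + 4*r
v = 8 (v = 7 + (4 - 1*3) = 7 + (4 - 3) = 7 + 1 = 8)
q(C, L) = 25 - 5*C - 5*L (q(C, L) = -5*((C + L) - 5) = -5*(-5 + C + L) = 25 - 5*C - 5*L)
V(R, a) = -4/3 + R/2 (V(R, a) = ((-8 + 4*R) - R)/6 = (-8 + 3*R)/6 = -4/3 + R/2)
-11*(-10 + V(v, q(-1, 1))) - 403 = -11*(-10 + (-4/3 + (½)*8)) - 403 = -11*(-10 + (-4/3 + 4)) - 403 = -11*(-10 + 8/3) - 403 = -11*(-22/3) - 403 = 242/3 - 403 = -967/3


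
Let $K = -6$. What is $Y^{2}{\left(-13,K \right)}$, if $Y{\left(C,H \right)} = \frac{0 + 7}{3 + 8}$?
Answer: $\frac{49}{121} \approx 0.40496$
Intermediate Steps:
$Y{\left(C,H \right)} = \frac{7}{11}$
$Y^{2}{\left(-13,K \right)} = \left(\frac{7}{11}\right)^{2} = \frac{49}{121}$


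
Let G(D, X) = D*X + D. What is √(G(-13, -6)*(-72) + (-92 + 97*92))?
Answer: 2*√1038 ≈ 64.436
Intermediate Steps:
G(D, X) = D + D*X
√(G(-13, -6)*(-72) + (-92 + 97*92)) = √(-13*(1 - 6)*(-72) + (-92 + 97*92)) = √(-13*(-5)*(-72) + (-92 + 8924)) = √(65*(-72) + 8832) = √(-4680 + 8832) = √4152 = 2*√1038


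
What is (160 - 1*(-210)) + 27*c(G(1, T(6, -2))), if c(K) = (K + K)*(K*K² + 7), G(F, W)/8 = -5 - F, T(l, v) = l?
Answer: 286636690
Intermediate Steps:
G(F, W) = -40 - 8*F (G(F, W) = 8*(-5 - F) = -40 - 8*F)
c(K) = 2*K*(7 + K³) (c(K) = (2*K)*(K³ + 7) = (2*K)*(7 + K³) = 2*K*(7 + K³))
(160 - 1*(-210)) + 27*c(G(1, T(6, -2))) = (160 - 1*(-210)) + 27*(2*(-40 - 8*1)*(7 + (-40 - 8*1)³)) = (160 + 210) + 27*(2*(-40 - 8)*(7 + (-40 - 8)³)) = 370 + 27*(2*(-48)*(7 + (-48)³)) = 370 + 27*(2*(-48)*(7 - 110592)) = 370 + 27*(2*(-48)*(-110585)) = 370 + 27*10616160 = 370 + 286636320 = 286636690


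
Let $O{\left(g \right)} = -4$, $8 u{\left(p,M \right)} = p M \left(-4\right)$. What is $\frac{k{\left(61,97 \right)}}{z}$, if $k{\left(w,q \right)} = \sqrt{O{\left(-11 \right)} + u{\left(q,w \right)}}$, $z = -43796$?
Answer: $- \frac{5 i \sqrt{474}}{87592} \approx - 0.0012428 i$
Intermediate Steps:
$u{\left(p,M \right)} = - \frac{M p}{2}$ ($u{\left(p,M \right)} = \frac{p M \left(-4\right)}{8} = \frac{M p \left(-4\right)}{8} = \frac{\left(-4\right) M p}{8} = - \frac{M p}{2}$)
$k{\left(w,q \right)} = \sqrt{-4 - \frac{q w}{2}}$ ($k{\left(w,q \right)} = \sqrt{-4 - \frac{w q}{2}} = \sqrt{-4 - \frac{q w}{2}}$)
$\frac{k{\left(61,97 \right)}}{z} = \frac{\frac{1}{2} \sqrt{-16 - 194 \cdot 61}}{-43796} = \frac{\sqrt{-16 - 11834}}{2} \left(- \frac{1}{43796}\right) = \frac{\sqrt{-11850}}{2} \left(- \frac{1}{43796}\right) = \frac{5 i \sqrt{474}}{2} \left(- \frac{1}{43796}\right) = - \frac{5 i \sqrt{474}}{87592}$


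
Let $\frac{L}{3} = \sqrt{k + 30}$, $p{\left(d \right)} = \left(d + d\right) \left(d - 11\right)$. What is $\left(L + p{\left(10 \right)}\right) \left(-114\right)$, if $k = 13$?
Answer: $2280 - 342 \sqrt{43} \approx 37.356$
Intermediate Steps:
$p{\left(d \right)} = 2 d \left(-11 + d\right)$
$L = 3 \sqrt{43}$ ($L = 3 \sqrt{13 + 30} = 3 \sqrt{43} \approx 19.672$)
$\left(L + p{\left(10 \right)}\right) \left(-114\right) = \left(3 \sqrt{43} + 2 \cdot 10 \left(-11 + 10\right)\right) \left(-114\right) = \left(3 \sqrt{43} + 2 \cdot 10 \left(-1\right)\right) \left(-114\right) = \left(3 \sqrt{43} - 20\right) \left(-114\right) = \left(-20 + 3 \sqrt{43}\right) \left(-114\right) = 2280 - 342 \sqrt{43}$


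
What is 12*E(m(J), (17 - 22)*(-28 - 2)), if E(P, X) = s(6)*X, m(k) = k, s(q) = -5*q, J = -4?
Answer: -54000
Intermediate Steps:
E(P, X) = -30*X (E(P, X) = (-5*6)*X = -30*X)
12*E(m(J), (17 - 22)*(-28 - 2)) = 12*(-30*(17 - 22)*(-28 - 2)) = 12*(-(-150)*(-30)) = 12*(-30*150) = 12*(-4500) = -54000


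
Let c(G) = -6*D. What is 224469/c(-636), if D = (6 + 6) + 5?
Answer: -74823/34 ≈ -2200.7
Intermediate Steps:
D = 17 (D = 12 + 5 = 17)
c(G) = -102 (c(G) = -6*17 = -102)
224469/c(-636) = 224469/(-102) = 224469*(-1/102) = -74823/34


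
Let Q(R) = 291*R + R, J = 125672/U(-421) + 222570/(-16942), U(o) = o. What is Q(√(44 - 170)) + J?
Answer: -1111418497/3566291 + 876*I*√14 ≈ -311.65 + 3277.7*I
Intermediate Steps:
J = -1111418497/3566291 (J = 125672/(-421) + 222570/(-16942) = 125672*(-1/421) + 222570*(-1/16942) = -125672/421 - 111285/8471 = -1111418497/3566291 ≈ -311.65)
Q(R) = 292*R
Q(√(44 - 170)) + J = 292*√(44 - 170) - 1111418497/3566291 = 292*√(-126) - 1111418497/3566291 = 292*(3*I*√14) - 1111418497/3566291 = 876*I*√14 - 1111418497/3566291 = -1111418497/3566291 + 876*I*√14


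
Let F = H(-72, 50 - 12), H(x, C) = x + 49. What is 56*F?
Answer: -1288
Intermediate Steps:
H(x, C) = 49 + x
F = -23 (F = 49 - 72 = -23)
56*F = 56*(-23) = -1288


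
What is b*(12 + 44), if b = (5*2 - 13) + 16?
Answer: 728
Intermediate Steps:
b = 13 (b = (10 - 13) + 16 = -3 + 16 = 13)
b*(12 + 44) = 13*(12 + 44) = 13*56 = 728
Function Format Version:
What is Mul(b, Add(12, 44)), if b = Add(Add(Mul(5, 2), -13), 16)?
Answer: 728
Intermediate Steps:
b = 13 (b = Add(Add(10, -13), 16) = Add(-3, 16) = 13)
Mul(b, Add(12, 44)) = Mul(13, Add(12, 44)) = Mul(13, 56) = 728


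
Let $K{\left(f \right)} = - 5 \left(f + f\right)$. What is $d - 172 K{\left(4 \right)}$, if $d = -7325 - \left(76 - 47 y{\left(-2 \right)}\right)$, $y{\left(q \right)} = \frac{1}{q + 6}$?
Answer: $- \frac{2037}{4} \approx -509.25$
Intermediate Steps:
$y{\left(q \right)} = \frac{1}{6 + q}$
$K{\left(f \right)} = - 10 f$ ($K{\left(f \right)} = - 5 \cdot 2 f = - 10 f$)
$d = - \frac{29557}{4}$ ($d = -7325 - \left(76 - \frac{47}{6 - 2}\right) = -7325 - \left(76 - \frac{47}{4}\right) = -7325 - \frac{257}{4} = - \frac{29557}{4} \approx -7389.3$)
$d - 172 K{\left(4 \right)} = - \frac{29557}{4} - 172 \left(\left(-10\right) 4\right) = - \frac{29557}{4} - -6880 = - \frac{29557}{4} + 6880 = - \frac{2037}{4}$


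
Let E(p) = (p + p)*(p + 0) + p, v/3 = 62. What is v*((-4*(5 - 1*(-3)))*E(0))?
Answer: 0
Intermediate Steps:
v = 186 (v = 3*62 = 186)
E(p) = p + 2*p² (E(p) = (2*p)*p + p = 2*p² + p = p + 2*p²)
v*((-4*(5 - 1*(-3)))*E(0)) = 186*((-4*(5 - 1*(-3)))*(0*(1 + 2*0))) = 186*((-4*(5 + 3))*(0*(1 + 0))) = 186*((-4*8)*(0*1)) = 186*(-32*0) = 186*0 = 0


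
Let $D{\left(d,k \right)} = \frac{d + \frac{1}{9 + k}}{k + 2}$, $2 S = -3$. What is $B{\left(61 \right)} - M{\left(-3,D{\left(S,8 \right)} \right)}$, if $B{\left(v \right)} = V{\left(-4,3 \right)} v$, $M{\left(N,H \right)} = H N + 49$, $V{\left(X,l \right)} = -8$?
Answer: $- \frac{182727}{340} \approx -537.43$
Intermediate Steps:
$S = - \frac{3}{2}$ ($S = \frac{1}{2} \left(-3\right) = - \frac{3}{2} \approx -1.5$)
$D{\left(d,k \right)} = \frac{d + \frac{1}{9 + k}}{2 + k}$
$M{\left(N,H \right)} = 49 + H N$
$B{\left(v \right)} = - 8 v$
$B{\left(61 \right)} - M{\left(-3,D{\left(S,8 \right)} \right)} = \left(-8\right) 61 - \left(49 + \frac{1 + 9 \left(- \frac{3}{2}\right) - 12}{18 + 8^{2} + 11 \cdot 8} \left(-3\right)\right) = -488 - \left(49 + \frac{1 - \frac{27}{2} - 12}{18 + 64 + 88} \left(-3\right)\right) = -488 - \left(49 + \frac{1}{170} \left(- \frac{49}{2}\right) \left(-3\right)\right) = -488 - \left(49 - - \frac{147}{340}\right) = -488 - \left(49 + \frac{147}{340}\right) = -488 - \frac{16807}{340} = - \frac{182727}{340}$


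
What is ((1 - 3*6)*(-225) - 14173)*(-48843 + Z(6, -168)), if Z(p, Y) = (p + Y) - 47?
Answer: 507590096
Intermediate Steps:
Z(p, Y) = -47 + Y + p (Z(p, Y) = (Y + p) - 47 = -47 + Y + p)
((1 - 3*6)*(-225) - 14173)*(-48843 + Z(6, -168)) = ((1 - 3*6)*(-225) - 14173)*(-48843 + (-47 - 168 + 6)) = ((1 - 18)*(-225) - 14173)*(-48843 - 209) = (-17*(-225) - 14173)*(-49052) = (3825 - 14173)*(-49052) = -10348*(-49052) = 507590096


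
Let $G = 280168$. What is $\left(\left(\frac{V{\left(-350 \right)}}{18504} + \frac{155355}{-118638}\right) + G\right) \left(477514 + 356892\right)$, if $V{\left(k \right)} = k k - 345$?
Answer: $\frac{527991976646838513}{2258516} \approx 2.3378 \cdot 10^{11}$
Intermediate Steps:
$V{\left(k \right)} = -345 + k^{2}$ ($V{\left(k \right)} = k^{2} - 345 = -345 + k^{2}$)
$\left(\left(\frac{V{\left(-350 \right)}}{18504} + \frac{155355}{-118638}\right) + G\right) \left(477514 + 356892\right) = \left(\left(\frac{-345 + \left(-350\right)^{2}}{18504} + \frac{155355}{-118638}\right) + 280168\right) \left(477514 + 356892\right) = \left(\left(\left(-345 + 122500\right) \frac{1}{18504} + 155355 \left(- \frac{1}{118638}\right)\right) + 280168\right) 834406 = \left(\left(122155 \cdot \frac{1}{18504} - \frac{51785}{39546}\right) + 280168\right) 834406 = \left(\left(\frac{122155}{18504} - \frac{51785}{39546}\right) + 280168\right) 834406 = \left(\frac{23904395}{4517032} + 280168\right) 834406 = \frac{1265551725771}{4517032} \cdot 834406 = \frac{527991976646838513}{2258516}$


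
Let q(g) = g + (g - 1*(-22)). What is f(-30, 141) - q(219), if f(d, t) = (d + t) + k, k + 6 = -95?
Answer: -450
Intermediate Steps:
k = -101 (k = -6 - 95 = -101)
q(g) = 22 + 2*g (q(g) = g + (g + 22) = g + (22 + g) = 22 + 2*g)
f(d, t) = -101 + d + t (f(d, t) = (d + t) - 101 = -101 + d + t)
f(-30, 141) - q(219) = (-101 - 30 + 141) - (22 + 2*219) = 10 - (22 + 438) = 10 - 1*460 = 10 - 460 = -450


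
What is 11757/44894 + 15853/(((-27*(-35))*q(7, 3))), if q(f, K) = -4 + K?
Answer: -700594217/42424830 ≈ -16.514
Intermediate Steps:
11757/44894 + 15853/(((-27*(-35))*q(7, 3))) = 11757/44894 + 15853/(((-27*(-35))*(-4 + 3))) = 11757*(1/44894) + 15853/((945*(-1))) = 11757/44894 + 15853/(-945) = 11757/44894 + 15853*(-1/945) = 11757/44894 - 15853/945 = -700594217/42424830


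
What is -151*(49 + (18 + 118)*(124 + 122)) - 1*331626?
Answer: -5390881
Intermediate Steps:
-151*(49 + (18 + 118)*(124 + 122)) - 1*331626 = -151*(49 + 136*246) - 331626 = -151*(49 + 33456) - 331626 = -151*33505 - 331626 = -5059255 - 331626 = -5390881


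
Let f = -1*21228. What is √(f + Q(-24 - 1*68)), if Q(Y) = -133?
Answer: I*√21361 ≈ 146.15*I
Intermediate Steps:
f = -21228
√(f + Q(-24 - 1*68)) = √(-21228 - 133) = √(-21361) = I*√21361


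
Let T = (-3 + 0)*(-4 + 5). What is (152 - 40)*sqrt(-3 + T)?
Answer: 112*I*sqrt(6) ≈ 274.34*I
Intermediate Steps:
T = -3 (T = -3*1 = -3)
(152 - 40)*sqrt(-3 + T) = (152 - 40)*sqrt(-3 - 3) = 112*sqrt(-6) = 112*(I*sqrt(6)) = 112*I*sqrt(6)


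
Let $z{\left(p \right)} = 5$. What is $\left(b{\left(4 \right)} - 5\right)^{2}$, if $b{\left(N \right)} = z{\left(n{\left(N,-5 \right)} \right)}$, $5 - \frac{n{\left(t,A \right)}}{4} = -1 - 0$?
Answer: $0$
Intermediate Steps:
$n{\left(t,A \right)} = 24$ ($n{\left(t,A \right)} = 20 - 4 \left(-1 - 0\right) = 20 - 4 \left(-1 + 0\right) = 20 - -4 = 20 + 4 = 24$)
$b{\left(N \right)} = 5$
$\left(b{\left(4 \right)} - 5\right)^{2} = \left(5 - 5\right)^{2} = 0^{2} = 0$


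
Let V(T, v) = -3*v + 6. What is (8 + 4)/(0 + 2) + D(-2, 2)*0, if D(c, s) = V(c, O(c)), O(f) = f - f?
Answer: 6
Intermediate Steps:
O(f) = 0
V(T, v) = 6 - 3*v
D(c, s) = 6 (D(c, s) = 6 - 3*0 = 6 + 0 = 6)
(8 + 4)/(0 + 2) + D(-2, 2)*0 = (8 + 4)/(0 + 2) + 6*0 = 12/2 + 0 = 12*(½) + 0 = 6 + 0 = 6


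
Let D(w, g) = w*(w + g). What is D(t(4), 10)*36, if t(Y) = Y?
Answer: 2016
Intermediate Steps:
D(w, g) = w*(g + w)
D(t(4), 10)*36 = (4*(10 + 4))*36 = (4*14)*36 = 56*36 = 2016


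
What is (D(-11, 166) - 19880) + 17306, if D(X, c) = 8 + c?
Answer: -2400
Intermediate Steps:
(D(-11, 166) - 19880) + 17306 = ((8 + 166) - 19880) + 17306 = (174 - 19880) + 17306 = -19706 + 17306 = -2400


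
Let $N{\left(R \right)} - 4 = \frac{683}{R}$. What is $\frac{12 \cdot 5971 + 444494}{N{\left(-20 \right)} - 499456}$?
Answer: $- \frac{10322920}{9989723} \approx -1.0334$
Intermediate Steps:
$N{\left(R \right)} = 4 + \frac{683}{R}$
$\frac{12 \cdot 5971 + 444494}{N{\left(-20 \right)} - 499456} = \frac{12 \cdot 5971 + 444494}{\left(4 + \frac{683}{-20}\right) - 499456} = \frac{71652 + 444494}{\left(4 + 683 \left(- \frac{1}{20}\right)\right) - 499456} = \frac{516146}{\left(4 - \frac{683}{20}\right) - 499456} = \frac{516146}{- \frac{603}{20} - 499456} = \frac{516146}{- \frac{9989723}{20}} = 516146 \left(- \frac{20}{9989723}\right) = - \frac{10322920}{9989723}$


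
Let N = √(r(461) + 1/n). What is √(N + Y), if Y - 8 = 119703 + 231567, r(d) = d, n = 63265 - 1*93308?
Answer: √(317057146753022 + 30043*√416090202346)/30043 ≈ 592.71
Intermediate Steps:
n = -30043 (n = 63265 - 93308 = -30043)
Y = 351278 (Y = 8 + (119703 + 231567) = 8 + 351270 = 351278)
N = √416090202346/30043 (N = √(461 + 1/(-30043)) = √(461 - 1/30043) = √(13849822/30043) = √416090202346/30043 ≈ 21.471)
√(N + Y) = √(√416090202346/30043 + 351278) = √(351278 + √416090202346/30043)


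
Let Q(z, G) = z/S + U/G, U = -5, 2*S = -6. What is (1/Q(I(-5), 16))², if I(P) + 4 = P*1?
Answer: 256/1849 ≈ 0.13845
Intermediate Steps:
S = -3 (S = (½)*(-6) = -3)
I(P) = -4 + P (I(P) = -4 + P*1 = -4 + P)
Q(z, G) = -5/G - z/3 (Q(z, G) = z/(-3) - 5/G = z*(-⅓) - 5/G = -z/3 - 5/G = -5/G - z/3)
(1/Q(I(-5), 16))² = (1/(-5/16 - (-4 - 5)/3))² = (1/(-5*1/16 - ⅓*(-9)))² = (1/(-5/16 + 3))² = (1/(43/16))² = (16/43)² = 256/1849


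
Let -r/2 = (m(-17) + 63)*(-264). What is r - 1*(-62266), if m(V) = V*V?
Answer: 248122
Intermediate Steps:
m(V) = V²
r = 185856 (r = -2*((-17)² + 63)*(-264) = -2*(289 + 63)*(-264) = -704*(-264) = -2*(-92928) = 185856)
r - 1*(-62266) = 185856 - 1*(-62266) = 185856 + 62266 = 248122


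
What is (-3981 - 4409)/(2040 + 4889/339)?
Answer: -2844210/696449 ≈ -4.0839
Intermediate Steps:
(-3981 - 4409)/(2040 + 4889/339) = -8390/(2040 + 4889*(1/339)) = -8390/(2040 + 4889/339) = -8390/696449/339 = -8390*339/696449 = -2844210/696449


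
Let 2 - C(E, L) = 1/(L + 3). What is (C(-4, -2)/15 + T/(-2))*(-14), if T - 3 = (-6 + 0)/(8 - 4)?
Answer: 287/30 ≈ 9.5667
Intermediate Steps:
T = 3/2 (T = 3 + (-6 + 0)/(8 - 4) = 3 - 6/4 = 3 - 6*¼ = 3 - 3/2 = 3/2 ≈ 1.5000)
C(E, L) = 2 - 1/(3 + L) (C(E, L) = 2 - 1/(L + 3) = 2 - 1/(3 + L))
(C(-4, -2)/15 + T/(-2))*(-14) = (((5 + 2*(-2))/(3 - 2))/15 + (3/2)/(-2))*(-14) = (((5 - 4)/1)*(1/15) + (3/2)*(-½))*(-14) = ((1*1)*(1/15) - ¾)*(-14) = (1*(1/15) - ¾)*(-14) = (1/15 - ¾)*(-14) = -41/60*(-14) = 287/30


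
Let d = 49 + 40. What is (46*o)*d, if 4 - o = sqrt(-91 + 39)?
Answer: 16376 - 8188*I*sqrt(13) ≈ 16376.0 - 29522.0*I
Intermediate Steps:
d = 89
o = 4 - 2*I*sqrt(13) (o = 4 - sqrt(-91 + 39) = 4 - sqrt(-52) = 4 - 2*I*sqrt(13) ≈ 4.0 - 7.2111*I)
(46*o)*d = (46*(4 - 2*I*sqrt(13)))*89 = (184 - 92*I*sqrt(13))*89 = 16376 - 8188*I*sqrt(13)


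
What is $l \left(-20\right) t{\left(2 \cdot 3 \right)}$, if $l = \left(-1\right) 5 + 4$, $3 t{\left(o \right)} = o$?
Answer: $40$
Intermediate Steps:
$t{\left(o \right)} = \frac{o}{3}$
$l = -1$ ($l = -5 + 4 = -1$)
$l \left(-20\right) t{\left(2 \cdot 3 \right)} = \left(-1\right) \left(-20\right) \frac{2 \cdot 3}{3} = 20 \cdot \frac{1}{3} \cdot 6 = 20 \cdot 2 = 40$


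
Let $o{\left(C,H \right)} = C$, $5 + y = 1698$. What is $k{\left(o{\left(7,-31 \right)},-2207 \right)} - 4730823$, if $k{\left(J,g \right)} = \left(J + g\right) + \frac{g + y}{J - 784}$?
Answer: $- \frac{3677558357}{777} \approx -4.733 \cdot 10^{6}$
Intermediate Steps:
$y = 1693$ ($y = -5 + 1698 = 1693$)
$k{\left(J,g \right)} = J + g + \frac{1693 + g}{-784 + J}$ ($k{\left(J,g \right)} = \left(J + g\right) + \frac{g + 1693}{J - 784} = \left(J + g\right) + \frac{1693 + g}{-784 + J} = J + g + \frac{1693 + g}{-784 + J}$)
$k{\left(o{\left(7,-31 \right)},-2207 \right)} - 4730823 = \frac{1693 + 7^{2} - 5488 - -1728081 + 7 \left(-2207\right)}{-784 + 7} - 4730823 = \frac{1693 + 49 - 5488 + 1728081 - 15449}{-777} - 4730823 = \left(- \frac{1}{777}\right) 1708886 - 4730823 = - \frac{1708886}{777} - 4730823 = - \frac{3677558357}{777}$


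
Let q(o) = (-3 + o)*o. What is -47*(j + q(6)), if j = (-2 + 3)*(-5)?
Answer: -611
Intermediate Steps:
q(o) = o*(-3 + o)
j = -5 (j = 1*(-5) = -5)
-47*(j + q(6)) = -47*(-5 + 6*(-3 + 6)) = -47*(-5 + 6*3) = -47*(-5 + 18) = -47*13 = -611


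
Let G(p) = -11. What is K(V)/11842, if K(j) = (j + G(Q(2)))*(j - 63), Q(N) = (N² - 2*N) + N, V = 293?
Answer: 32430/5921 ≈ 5.4771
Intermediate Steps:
Q(N) = N² - N
K(j) = (-63 + j)*(-11 + j) (K(j) = (j - 11)*(j - 63) = (-11 + j)*(-63 + j) = (-63 + j)*(-11 + j))
K(V)/11842 = (693 + 293² - 74*293)/11842 = (693 + 85849 - 21682)*(1/11842) = 64860*(1/11842) = 32430/5921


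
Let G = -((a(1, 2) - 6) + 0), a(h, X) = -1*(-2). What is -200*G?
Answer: -800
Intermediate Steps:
a(h, X) = 2
G = 4 (G = -((2 - 6) + 0) = -(-4 + 0) = -1*(-4) = 4)
-200*G = -200*4 = -800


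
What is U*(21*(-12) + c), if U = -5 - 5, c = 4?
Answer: 2480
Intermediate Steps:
U = -10
U*(21*(-12) + c) = -10*(21*(-12) + 4) = -10*(-252 + 4) = -10*(-248) = 2480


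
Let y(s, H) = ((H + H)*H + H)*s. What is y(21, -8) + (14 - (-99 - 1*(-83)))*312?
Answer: 11880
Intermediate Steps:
y(s, H) = s*(H + 2*H²) (y(s, H) = ((2*H)*H + H)*s = (2*H² + H)*s = (H + 2*H²)*s = s*(H + 2*H²))
y(21, -8) + (14 - (-99 - 1*(-83)))*312 = -8*21*(1 + 2*(-8)) + (14 - (-99 - 1*(-83)))*312 = -8*21*(1 - 16) + (14 - (-99 + 83))*312 = -8*21*(-15) + (14 - 1*(-16))*312 = 2520 + (14 + 16)*312 = 2520 + 30*312 = 2520 + 9360 = 11880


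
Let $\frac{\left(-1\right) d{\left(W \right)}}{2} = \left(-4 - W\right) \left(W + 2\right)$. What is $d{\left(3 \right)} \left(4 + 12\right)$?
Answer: $1120$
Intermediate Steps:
$d{\left(W \right)} = - 2 \left(-4 - W\right) \left(2 + W\right)$ ($d{\left(W \right)} = - 2 \left(-4 - W\right) \left(W + 2\right) = - 2 \left(-4 - W\right) \left(2 + W\right)$)
$d{\left(3 \right)} \left(4 + 12\right) = \left(16 + 2 \cdot 3^{2} + 12 \cdot 3\right) \left(4 + 12\right) = \left(16 + 2 \cdot 9 + 36\right) 16 = \left(16 + 18 + 36\right) 16 = 70 \cdot 16 = 1120$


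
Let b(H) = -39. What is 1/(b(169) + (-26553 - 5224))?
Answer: -1/31816 ≈ -3.1431e-5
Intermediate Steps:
1/(b(169) + (-26553 - 5224)) = 1/(-39 + (-26553 - 5224)) = 1/(-39 - 31777) = 1/(-31816) = -1/31816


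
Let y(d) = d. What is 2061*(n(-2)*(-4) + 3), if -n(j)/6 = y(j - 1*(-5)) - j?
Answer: 253503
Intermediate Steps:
n(j) = -30 (n(j) = -6*((j - 1*(-5)) - j) = -6*((j + 5) - j) = -6*((5 + j) - j) = -6*5 = -30)
2061*(n(-2)*(-4) + 3) = 2061*(-30*(-4) + 3) = 2061*(120 + 3) = 2061*123 = 253503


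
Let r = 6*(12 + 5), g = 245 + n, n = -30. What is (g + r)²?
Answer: 100489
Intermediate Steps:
g = 215 (g = 245 - 30 = 215)
r = 102 (r = 6*17 = 102)
(g + r)² = (215 + 102)² = 317² = 100489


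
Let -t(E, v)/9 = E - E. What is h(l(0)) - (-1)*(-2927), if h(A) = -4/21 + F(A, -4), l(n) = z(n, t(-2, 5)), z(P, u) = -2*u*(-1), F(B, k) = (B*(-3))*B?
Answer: -61471/21 ≈ -2927.2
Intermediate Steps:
t(E, v) = 0 (t(E, v) = -9*(E - E) = -9*0 = 0)
F(B, k) = -3*B² (F(B, k) = (-3*B)*B = -3*B²)
z(P, u) = 2*u
l(n) = 0 (l(n) = 2*0 = 0)
h(A) = -4/21 - 3*A²
h(l(0)) - (-1)*(-2927) = (-4/21 - 3*0²) - (-1)*(-2927) = (-4/21 - 3*0) - 1*2927 = (-4/21 + 0) - 2927 = -4/21 - 2927 = -61471/21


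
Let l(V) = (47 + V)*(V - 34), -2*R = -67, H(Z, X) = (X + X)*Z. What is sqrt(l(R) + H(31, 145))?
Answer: sqrt(35799)/2 ≈ 94.603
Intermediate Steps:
H(Z, X) = 2*X*Z (H(Z, X) = (2*X)*Z = 2*X*Z)
R = 67/2 (R = -1/2*(-67) = 67/2 ≈ 33.500)
l(V) = (-34 + V)*(47 + V) (l(V) = (47 + V)*(-34 + V) = (-34 + V)*(47 + V))
sqrt(l(R) + H(31, 145)) = sqrt((-1598 + (67/2)**2 + 13*(67/2)) + 2*145*31) = sqrt((-1598 + 4489/4 + 871/2) + 8990) = sqrt(-161/4 + 8990) = sqrt(35799/4) = sqrt(35799)/2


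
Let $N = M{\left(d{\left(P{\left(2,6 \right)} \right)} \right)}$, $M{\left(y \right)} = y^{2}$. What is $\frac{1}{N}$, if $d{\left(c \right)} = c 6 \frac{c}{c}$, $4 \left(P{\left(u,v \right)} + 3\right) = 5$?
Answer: $\frac{4}{441} \approx 0.0090703$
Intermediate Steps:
$P{\left(u,v \right)} = - \frac{7}{4}$ ($P{\left(u,v \right)} = -3 + \frac{1}{4} \cdot 5 = -3 + \frac{5}{4} = - \frac{7}{4}$)
$d{\left(c \right)} = 6 c$ ($d{\left(c \right)} = 6 c 1 = 6 c$)
$N = \frac{441}{4}$ ($N = \left(6 \left(- \frac{7}{4}\right)\right)^{2} = \left(- \frac{21}{2}\right)^{2} = \frac{441}{4} \approx 110.25$)
$\frac{1}{N} = \frac{1}{\frac{441}{4}} = \frac{4}{441}$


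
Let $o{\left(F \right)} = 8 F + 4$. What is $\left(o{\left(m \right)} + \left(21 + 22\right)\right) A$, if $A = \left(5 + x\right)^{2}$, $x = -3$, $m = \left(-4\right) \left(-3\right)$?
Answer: $572$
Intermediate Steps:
$m = 12$
$o{\left(F \right)} = 4 + 8 F$
$A = 4$ ($A = \left(5 - 3\right)^{2} = 2^{2} = 4$)
$\left(o{\left(m \right)} + \left(21 + 22\right)\right) A = \left(\left(4 + 8 \cdot 12\right) + \left(21 + 22\right)\right) 4 = \left(\left(4 + 96\right) + 43\right) 4 = \left(100 + 43\right) 4 = 143 \cdot 4 = 572$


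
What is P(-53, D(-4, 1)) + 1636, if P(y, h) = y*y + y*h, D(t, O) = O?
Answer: 4392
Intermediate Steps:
P(y, h) = y² + h*y
P(-53, D(-4, 1)) + 1636 = -53*(1 - 53) + 1636 = -53*(-52) + 1636 = 2756 + 1636 = 4392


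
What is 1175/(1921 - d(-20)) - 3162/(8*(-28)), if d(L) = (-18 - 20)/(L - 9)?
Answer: 13118893/890736 ≈ 14.728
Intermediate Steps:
d(L) = -38/(-9 + L)
1175/(1921 - d(-20)) - 3162/(8*(-28)) = 1175/(1921 - (-38)/(-9 - 20)) - 3162/(8*(-28)) = 1175/(1921 - (-38)/(-29)) - 3162/(-224) = 1175/(1921 - (-38)*(-1)/29) - 3162*(-1/224) = 1175/(1921 - 1*38/29) + 1581/112 = 1175/(1921 - 38/29) + 1581/112 = 1175/(55671/29) + 1581/112 = 1175*(29/55671) + 1581/112 = 34075/55671 + 1581/112 = 13118893/890736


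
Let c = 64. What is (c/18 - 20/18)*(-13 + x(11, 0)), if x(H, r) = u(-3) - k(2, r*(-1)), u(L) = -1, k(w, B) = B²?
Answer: -308/9 ≈ -34.222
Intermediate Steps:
x(H, r) = -1 - r² (x(H, r) = -1 - (r*(-1))² = -1 - (-r)² = -1 - r²)
(c/18 - 20/18)*(-13 + x(11, 0)) = (64/18 - 20/18)*(-13 + (-1 - 1*0²)) = (64*(1/18) - 20*1/18)*(-13 + (-1 - 1*0)) = (32/9 - 10/9)*(-13 + (-1 + 0)) = 22*(-13 - 1)/9 = (22/9)*(-14) = -308/9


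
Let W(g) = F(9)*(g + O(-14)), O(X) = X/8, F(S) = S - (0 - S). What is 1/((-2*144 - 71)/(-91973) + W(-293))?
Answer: -183946/975924785 ≈ -0.00018848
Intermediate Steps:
F(S) = 2*S (F(S) = S - (-1)*S = S + S = 2*S)
O(X) = X/8 (O(X) = X*(1/8) = X/8)
W(g) = -63/2 + 18*g (W(g) = (2*9)*(g + (1/8)*(-14)) = 18*(g - 7/4) = 18*(-7/4 + g) = -63/2 + 18*g)
1/((-2*144 - 71)/(-91973) + W(-293)) = 1/((-2*144 - 71)/(-91973) + (-63/2 + 18*(-293))) = 1/((-288 - 71)*(-1/91973) + (-63/2 - 5274)) = 1/(-359*(-1/91973) - 10611/2) = 1/(359/91973 - 10611/2) = 1/(-975924785/183946) = -183946/975924785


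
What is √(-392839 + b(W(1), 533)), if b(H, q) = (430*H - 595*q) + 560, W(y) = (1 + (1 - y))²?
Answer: 6*I*√19694 ≈ 842.01*I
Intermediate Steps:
W(y) = (2 - y)²
b(H, q) = 560 - 595*q + 430*H (b(H, q) = (-595*q + 430*H) + 560 = 560 - 595*q + 430*H)
√(-392839 + b(W(1), 533)) = √(-392839 + (560 - 595*533 + 430*(-2 + 1)²)) = √(-392839 + (560 - 317135 + 430*(-1)²)) = √(-392839 + (560 - 317135 + 430*1)) = √(-392839 + (560 - 317135 + 430)) = √(-392839 - 316145) = √(-708984) = 6*I*√19694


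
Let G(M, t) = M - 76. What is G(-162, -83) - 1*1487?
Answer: -1725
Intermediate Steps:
G(M, t) = -76 + M
G(-162, -83) - 1*1487 = (-76 - 162) - 1*1487 = -238 - 1487 = -1725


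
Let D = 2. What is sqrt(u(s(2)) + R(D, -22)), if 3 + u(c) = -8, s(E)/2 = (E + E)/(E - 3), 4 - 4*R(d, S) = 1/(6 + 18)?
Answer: 31*I*sqrt(6)/24 ≈ 3.1639*I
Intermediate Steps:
R(d, S) = 95/96 (R(d, S) = 1 - 1/(4*(6 + 18)) = 1 - 1/4/24 = 1 - 1/4*1/24 = 1 - 1/96 = 95/96)
s(E) = 4*E/(-3 + E) (s(E) = 2*((E + E)/(E - 3)) = 2*((2*E)/(-3 + E)) = 2*(2*E/(-3 + E)) = 4*E/(-3 + E))
u(c) = -11 (u(c) = -3 - 8 = -11)
sqrt(u(s(2)) + R(D, -22)) = sqrt(-11 + 95/96) = sqrt(-961/96) = 31*I*sqrt(6)/24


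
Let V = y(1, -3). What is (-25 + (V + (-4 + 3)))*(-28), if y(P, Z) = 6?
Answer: 560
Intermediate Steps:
V = 6
(-25 + (V + (-4 + 3)))*(-28) = (-25 + (6 + (-4 + 3)))*(-28) = (-25 + (6 - 1))*(-28) = (-25 + 5)*(-28) = -20*(-28) = 560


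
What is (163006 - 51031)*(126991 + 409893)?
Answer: 60117585900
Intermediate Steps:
(163006 - 51031)*(126991 + 409893) = 111975*536884 = 60117585900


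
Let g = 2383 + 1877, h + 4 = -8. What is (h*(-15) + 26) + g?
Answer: 4466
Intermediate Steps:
h = -12 (h = -4 - 8 = -12)
g = 4260
(h*(-15) + 26) + g = (-12*(-15) + 26) + 4260 = (180 + 26) + 4260 = 206 + 4260 = 4466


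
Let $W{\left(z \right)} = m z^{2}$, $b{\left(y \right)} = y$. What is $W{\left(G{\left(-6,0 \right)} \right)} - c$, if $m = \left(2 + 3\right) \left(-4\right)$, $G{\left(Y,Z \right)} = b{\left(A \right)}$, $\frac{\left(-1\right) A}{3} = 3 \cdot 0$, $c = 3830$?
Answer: $-3830$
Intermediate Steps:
$A = 0$ ($A = - 3 \cdot 3 \cdot 0 = \left(-3\right) 0 = 0$)
$G{\left(Y,Z \right)} = 0$
$m = -20$ ($m = 5 \left(-4\right) = -20$)
$W{\left(z \right)} = - 20 z^{2}$
$W{\left(G{\left(-6,0 \right)} \right)} - c = - 20 \cdot 0^{2} - 3830 = \left(-20\right) 0 - 3830 = 0 - 3830 = -3830$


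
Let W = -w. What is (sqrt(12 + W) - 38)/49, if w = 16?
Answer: -38/49 + 2*I/49 ≈ -0.77551 + 0.040816*I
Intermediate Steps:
W = -16 (W = -1*16 = -16)
(sqrt(12 + W) - 38)/49 = (sqrt(12 - 16) - 38)/49 = (sqrt(-4) - 38)/49 = (2*I - 38)/49 = (-38 + 2*I)/49 = -38/49 + 2*I/49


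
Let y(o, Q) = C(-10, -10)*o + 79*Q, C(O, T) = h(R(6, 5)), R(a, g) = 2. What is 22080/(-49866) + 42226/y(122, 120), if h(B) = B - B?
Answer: 158026943/39394140 ≈ 4.0114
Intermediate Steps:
h(B) = 0
C(O, T) = 0
y(o, Q) = 79*Q (y(o, Q) = 0*o + 79*Q = 0 + 79*Q = 79*Q)
22080/(-49866) + 42226/y(122, 120) = 22080/(-49866) + 42226/((79*120)) = 22080*(-1/49866) + 42226/9480 = -3680/8311 + 42226*(1/9480) = -3680/8311 + 21113/4740 = 158026943/39394140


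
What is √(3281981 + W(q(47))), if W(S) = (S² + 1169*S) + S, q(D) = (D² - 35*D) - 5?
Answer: 2*√1062123 ≈ 2061.2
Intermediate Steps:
q(D) = -5 + D² - 35*D
W(S) = S² + 1170*S
√(3281981 + W(q(47))) = √(3281981 + (-5 + 47² - 35*47)*(1170 + (-5 + 47² - 35*47))) = √(3281981 + (-5 + 2209 - 1645)*(1170 + (-5 + 2209 - 1645))) = √(3281981 + 559*(1170 + 559)) = √(3281981 + 559*1729) = √(3281981 + 966511) = √4248492 = 2*√1062123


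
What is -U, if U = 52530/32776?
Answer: -1545/964 ≈ -1.6027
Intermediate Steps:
U = 1545/964 (U = 52530*(1/32776) = 1545/964 ≈ 1.6027)
-U = -1*1545/964 = -1545/964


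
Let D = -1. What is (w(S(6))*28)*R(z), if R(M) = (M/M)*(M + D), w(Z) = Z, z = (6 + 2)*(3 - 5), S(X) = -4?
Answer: 1904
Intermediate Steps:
z = -16 (z = 8*(-2) = -16)
R(M) = -1 + M (R(M) = (M/M)*(M - 1) = 1*(-1 + M) = -1 + M)
(w(S(6))*28)*R(z) = (-4*28)*(-1 - 16) = -112*(-17) = 1904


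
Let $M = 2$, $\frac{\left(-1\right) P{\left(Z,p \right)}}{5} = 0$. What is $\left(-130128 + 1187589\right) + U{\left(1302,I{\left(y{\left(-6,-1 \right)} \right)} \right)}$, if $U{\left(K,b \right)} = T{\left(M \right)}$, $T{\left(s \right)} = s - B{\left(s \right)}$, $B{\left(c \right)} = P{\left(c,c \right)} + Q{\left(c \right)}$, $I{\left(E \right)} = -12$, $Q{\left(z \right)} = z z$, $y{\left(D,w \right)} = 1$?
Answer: $1057459$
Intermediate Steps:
$P{\left(Z,p \right)} = 0$ ($P{\left(Z,p \right)} = \left(-5\right) 0 = 0$)
$Q{\left(z \right)} = z^{2}$
$B{\left(c \right)} = c^{2}$ ($B{\left(c \right)} = 0 + c^{2} = c^{2}$)
$T{\left(s \right)} = s - s^{2}$
$U{\left(K,b \right)} = -2$ ($U{\left(K,b \right)} = 2 \left(1 - 2\right) = 2 \left(-1\right) = -2$)
$\left(-130128 + 1187589\right) + U{\left(1302,I{\left(y{\left(-6,-1 \right)} \right)} \right)} = \left(-130128 + 1187589\right) - 2 = 1057461 - 2 = 1057459$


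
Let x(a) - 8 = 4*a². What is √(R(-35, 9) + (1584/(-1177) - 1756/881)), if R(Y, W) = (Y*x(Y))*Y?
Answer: 8*√834794924227357/94267 ≈ 2452.0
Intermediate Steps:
x(a) = 8 + 4*a²
R(Y, W) = Y²*(8 + 4*Y²) (R(Y, W) = (Y*(8 + 4*Y²))*Y = Y²*(8 + 4*Y²))
√(R(-35, 9) + (1584/(-1177) - 1756/881)) = √(4*(-35)²*(2 + (-35)²) + (1584/(-1177) - 1756/881)) = √(4*1225*(2 + 1225) + (1584*(-1/1177) - 1756*1/881)) = √(4*1225*1227 + (-144/107 - 1756/881)) = √(6012300 - 314756/94267) = √(566761169344/94267) = 8*√834794924227357/94267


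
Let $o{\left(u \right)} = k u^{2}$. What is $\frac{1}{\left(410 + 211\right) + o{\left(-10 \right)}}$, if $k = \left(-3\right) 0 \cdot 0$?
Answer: $\frac{1}{621} \approx 0.0016103$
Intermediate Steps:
$k = 0$ ($k = 0 \cdot 0 = 0$)
$o{\left(u \right)} = 0$ ($o{\left(u \right)} = 0 u^{2} = 0$)
$\frac{1}{\left(410 + 211\right) + o{\left(-10 \right)}} = \frac{1}{\left(410 + 211\right) + 0} = \frac{1}{621 + 0} = \frac{1}{621}$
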